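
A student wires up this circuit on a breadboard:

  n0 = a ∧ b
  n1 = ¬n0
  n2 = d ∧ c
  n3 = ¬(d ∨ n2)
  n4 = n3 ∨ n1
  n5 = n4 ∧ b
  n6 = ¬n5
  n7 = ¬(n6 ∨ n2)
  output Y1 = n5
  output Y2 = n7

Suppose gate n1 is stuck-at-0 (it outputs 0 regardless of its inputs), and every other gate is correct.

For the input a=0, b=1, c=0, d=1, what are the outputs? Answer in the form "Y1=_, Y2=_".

Y1=0, Y2=0

Propagate with n1 forced: n0=0, n1=0 [stuck-at-0], n2=0, n3=0, n4=0, n5=0, n6=1, n7=0.
So the outputs are Y1=0, Y2=0. (Without the fault they would be Y1=1, Y2=1.)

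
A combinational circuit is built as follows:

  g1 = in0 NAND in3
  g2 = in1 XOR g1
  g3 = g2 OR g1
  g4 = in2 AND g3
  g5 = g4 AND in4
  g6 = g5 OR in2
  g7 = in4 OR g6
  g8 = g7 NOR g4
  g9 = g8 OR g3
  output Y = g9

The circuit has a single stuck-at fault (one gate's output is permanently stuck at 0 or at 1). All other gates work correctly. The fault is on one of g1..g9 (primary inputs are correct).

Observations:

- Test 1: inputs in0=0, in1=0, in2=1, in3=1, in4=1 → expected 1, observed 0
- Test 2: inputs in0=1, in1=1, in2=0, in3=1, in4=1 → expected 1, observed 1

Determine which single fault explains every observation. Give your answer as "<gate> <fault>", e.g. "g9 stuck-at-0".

Fault-free values for test 1 (in0=0, in1=0, in2=1, in3=1, in4=1): g1=1, g2=1, g3=1, g4=1, g5=1, g6=1, g7=1, g8=0, g9=1, giving Y=1. Observed 0.
Test 1: faults giving observed 0 are {g1 stuck-at-0, g3 stuck-at-0, g9 stuck-at-0}.
Test 2 (in0=1, in1=1, in2=0, in3=1, in4=1): fault-free g1=0, g2=1, g3=1, g4=0, g5=0, g6=0, g7=1, g8=0, g9=1 → 1; observed 1. Eliminates g3 stuck-at-0, g9 stuck-at-0.
Only g1 stuck-at-0 is consistent with every test.

g1 stuck-at-0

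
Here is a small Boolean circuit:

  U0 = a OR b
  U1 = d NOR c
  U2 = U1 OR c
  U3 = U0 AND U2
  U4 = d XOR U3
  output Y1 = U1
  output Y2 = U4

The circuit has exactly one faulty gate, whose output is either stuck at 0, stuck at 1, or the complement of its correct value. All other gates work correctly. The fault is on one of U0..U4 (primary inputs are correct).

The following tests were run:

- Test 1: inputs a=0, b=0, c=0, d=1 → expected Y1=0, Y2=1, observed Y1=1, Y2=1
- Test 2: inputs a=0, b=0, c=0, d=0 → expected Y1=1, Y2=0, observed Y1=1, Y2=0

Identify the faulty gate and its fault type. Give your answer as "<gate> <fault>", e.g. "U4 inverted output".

Fault-free values for test 1 (a=0, b=0, c=0, d=1): U0=0, U1=0, U2=0, U3=0, U4=1, giving Y1=0, Y2=1. Observed Y1=1, Y2=1.
Test 1: faults giving observed Y1=1, Y2=1 are {U1 stuck-at-1, U1 inverted output}.
Test 2 (a=0, b=0, c=0, d=0): fault-free U0=0, U1=1, U2=1, U3=0, U4=0 → Y1=1, Y2=0; observed Y1=1, Y2=0. Eliminates U1 inverted output.
Only U1 stuck-at-1 is consistent with every test.

U1 stuck-at-1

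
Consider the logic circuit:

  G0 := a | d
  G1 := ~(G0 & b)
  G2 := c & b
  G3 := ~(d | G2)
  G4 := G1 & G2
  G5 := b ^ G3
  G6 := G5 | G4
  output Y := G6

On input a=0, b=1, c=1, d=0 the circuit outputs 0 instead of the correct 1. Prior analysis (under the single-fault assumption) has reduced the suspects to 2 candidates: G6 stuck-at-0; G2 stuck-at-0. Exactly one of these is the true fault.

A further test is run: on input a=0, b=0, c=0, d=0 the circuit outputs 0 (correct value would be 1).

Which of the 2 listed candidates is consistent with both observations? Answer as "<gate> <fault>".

Evaluate each candidate on input a=0, b=0, c=0, d=0:
  G6 stuck-at-0: G0=0, G1=1, G2=0, G3=1, G4=0, G5=1, G6=0 [stuck-at-0] → 0 — matches
  G2 stuck-at-0: G0=0, G1=1, G2=0 [stuck-at-0], G3=1, G4=0, G5=1, G6=1 → 1 — eliminated
Only G6 stuck-at-0 reproduces the observed 0.

G6 stuck-at-0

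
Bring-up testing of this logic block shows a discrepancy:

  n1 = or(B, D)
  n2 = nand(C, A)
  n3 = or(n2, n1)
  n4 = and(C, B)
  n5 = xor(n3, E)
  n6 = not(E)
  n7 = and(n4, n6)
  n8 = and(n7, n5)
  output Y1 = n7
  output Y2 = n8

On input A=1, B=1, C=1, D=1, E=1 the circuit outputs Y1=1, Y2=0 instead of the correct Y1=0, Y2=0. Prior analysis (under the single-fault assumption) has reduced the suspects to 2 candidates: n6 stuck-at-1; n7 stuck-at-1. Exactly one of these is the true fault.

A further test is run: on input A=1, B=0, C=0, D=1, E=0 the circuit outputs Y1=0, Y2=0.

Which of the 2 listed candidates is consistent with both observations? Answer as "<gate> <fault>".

n6 stuck-at-1

Evaluate each candidate on input A=1, B=0, C=0, D=1, E=0:
  n6 stuck-at-1: n1=1, n2=1, n3=1, n4=0, n5=1, n6=1 [stuck-at-1], n7=0, n8=0 → Y1=0, Y2=0 — matches
  n7 stuck-at-1: n1=1, n2=1, n3=1, n4=0, n5=1, n6=1, n7=1 [stuck-at-1], n8=1 → Y1=1, Y2=1 — eliminated
Only n6 stuck-at-1 reproduces the observed Y1=0, Y2=0.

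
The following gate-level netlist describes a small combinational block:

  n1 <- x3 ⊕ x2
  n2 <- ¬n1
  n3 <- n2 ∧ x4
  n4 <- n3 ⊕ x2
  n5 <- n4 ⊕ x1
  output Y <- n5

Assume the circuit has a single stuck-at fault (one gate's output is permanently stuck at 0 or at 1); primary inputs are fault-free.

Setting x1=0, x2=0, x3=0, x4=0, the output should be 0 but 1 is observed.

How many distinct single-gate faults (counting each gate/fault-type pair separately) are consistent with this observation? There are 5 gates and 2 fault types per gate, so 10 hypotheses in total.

Fault-free: n1=0, n2=1, n3=0, n4=0, n5=0 → 0. Observed 1.
  n1 stuck-at-0: output 0 ✗
  n1 stuck-at-1: output 0 ✗
  n2 stuck-at-0: output 0 ✗
  n2 stuck-at-1: output 0 ✗
  n3 stuck-at-0: output 0 ✗
  n3 stuck-at-1: output 1 ✓
  n4 stuck-at-0: output 0 ✗
  n4 stuck-at-1: output 1 ✓
  n5 stuck-at-0: output 0 ✗
  n5 stuck-at-1: output 1 ✓
Consistent faults: {n3 stuck-at-1, n4 stuck-at-1, n5 stuck-at-1} — 3 in all.

3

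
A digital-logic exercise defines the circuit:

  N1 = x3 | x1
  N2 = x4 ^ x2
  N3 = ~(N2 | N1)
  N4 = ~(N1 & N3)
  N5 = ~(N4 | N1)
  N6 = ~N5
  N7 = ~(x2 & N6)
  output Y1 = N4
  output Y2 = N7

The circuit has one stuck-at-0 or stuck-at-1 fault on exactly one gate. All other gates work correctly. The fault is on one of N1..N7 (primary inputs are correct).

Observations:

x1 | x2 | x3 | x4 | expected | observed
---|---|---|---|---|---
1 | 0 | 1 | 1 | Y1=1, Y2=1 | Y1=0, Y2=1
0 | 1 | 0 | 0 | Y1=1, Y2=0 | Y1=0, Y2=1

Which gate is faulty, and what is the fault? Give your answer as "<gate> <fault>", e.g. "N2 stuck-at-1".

Fault-free values for test 1 (x1=1, x2=0, x3=1, x4=1): N1=1, N2=1, N3=0, N4=1, N5=0, N6=1, N7=1, giving Y1=1, Y2=1. Observed Y1=0, Y2=1.
Test 1: faults giving observed Y1=0, Y2=1 are {N3 stuck-at-1, N4 stuck-at-0}.
Test 2 (x1=0, x2=1, x3=0, x4=0): fault-free N1=0, N2=1, N3=0, N4=1, N5=0, N6=1, N7=0 → Y1=1, Y2=0; observed Y1=0, Y2=1. Eliminates N3 stuck-at-1.
Only N4 stuck-at-0 is consistent with every test.

N4 stuck-at-0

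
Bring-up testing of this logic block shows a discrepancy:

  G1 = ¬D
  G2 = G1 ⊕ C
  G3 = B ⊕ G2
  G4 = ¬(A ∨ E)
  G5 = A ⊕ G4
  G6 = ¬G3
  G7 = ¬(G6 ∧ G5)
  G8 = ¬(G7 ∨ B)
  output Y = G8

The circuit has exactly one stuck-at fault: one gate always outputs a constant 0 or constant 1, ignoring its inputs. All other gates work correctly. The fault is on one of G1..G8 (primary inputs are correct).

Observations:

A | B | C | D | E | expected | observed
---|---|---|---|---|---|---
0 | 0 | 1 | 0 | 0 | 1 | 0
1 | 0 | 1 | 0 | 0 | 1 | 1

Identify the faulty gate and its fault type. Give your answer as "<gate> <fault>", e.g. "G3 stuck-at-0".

Fault-free values for test 1 (A=0, B=0, C=1, D=0, E=0): G1=1, G2=0, G3=0, G4=1, G5=1, G6=1, G7=0, G8=1, giving Y=1. Observed 0.
Test 1: faults giving observed 0 are {G1 stuck-at-0, G2 stuck-at-1, G3 stuck-at-1, G4 stuck-at-0, G5 stuck-at-0, G6 stuck-at-0, G7 stuck-at-1, G8 stuck-at-0}.
Test 2 (A=1, B=0, C=1, D=0, E=0): fault-free G1=1, G2=0, G3=0, G4=0, G5=1, G6=1, G7=0, G8=1 → 1; observed 1. Eliminates G1 stuck-at-0, G2 stuck-at-1, G3 stuck-at-1, G5 stuck-at-0, G6 stuck-at-0, G7 stuck-at-1, G8 stuck-at-0.
Only G4 stuck-at-0 is consistent with every test.

G4 stuck-at-0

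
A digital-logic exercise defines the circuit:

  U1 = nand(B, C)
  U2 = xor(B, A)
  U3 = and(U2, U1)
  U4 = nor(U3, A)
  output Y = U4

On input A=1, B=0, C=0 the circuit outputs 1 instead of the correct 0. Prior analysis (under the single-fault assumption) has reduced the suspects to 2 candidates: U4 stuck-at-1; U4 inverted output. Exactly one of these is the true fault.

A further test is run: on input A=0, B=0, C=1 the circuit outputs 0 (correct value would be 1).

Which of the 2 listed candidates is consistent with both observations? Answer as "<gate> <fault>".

U4 inverted output

Evaluate each candidate on input A=0, B=0, C=1:
  U4 stuck-at-1: U1=1, U2=0, U3=0, U4=1 [stuck-at-1] → 1 — eliminated
  U4 inverted output: U1=1, U2=0, U3=0, U4=0 [inverted output] → 0 — matches
Only U4 inverted output reproduces the observed 0.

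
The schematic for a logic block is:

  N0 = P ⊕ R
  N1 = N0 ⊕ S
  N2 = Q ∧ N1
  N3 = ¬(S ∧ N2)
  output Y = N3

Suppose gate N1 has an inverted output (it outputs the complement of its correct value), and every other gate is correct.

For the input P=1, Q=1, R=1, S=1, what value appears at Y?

Propagate with N1 forced: N0=0, N1=0 [inverted output], N2=0, N3=1.
So Y = 1. (Without the fault it would be 0.)

1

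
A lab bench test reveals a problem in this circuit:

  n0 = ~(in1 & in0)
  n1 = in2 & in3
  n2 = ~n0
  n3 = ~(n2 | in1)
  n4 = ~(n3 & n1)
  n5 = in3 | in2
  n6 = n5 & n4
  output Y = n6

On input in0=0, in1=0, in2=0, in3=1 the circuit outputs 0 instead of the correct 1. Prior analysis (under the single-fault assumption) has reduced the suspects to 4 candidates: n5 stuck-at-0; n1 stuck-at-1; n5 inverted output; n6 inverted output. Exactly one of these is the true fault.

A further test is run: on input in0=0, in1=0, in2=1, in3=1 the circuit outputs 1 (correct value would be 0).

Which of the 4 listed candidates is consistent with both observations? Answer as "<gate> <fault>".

Evaluate each candidate on input in0=0, in1=0, in2=1, in3=1:
  n5 stuck-at-0: n0=1, n1=1, n2=0, n3=1, n4=0, n5=0 [stuck-at-0], n6=0 → 0 — eliminated
  n1 stuck-at-1: n0=1, n1=1 [stuck-at-1], n2=0, n3=1, n4=0, n5=1, n6=0 → 0 — eliminated
  n5 inverted output: n0=1, n1=1, n2=0, n3=1, n4=0, n5=0 [inverted output], n6=0 → 0 — eliminated
  n6 inverted output: n0=1, n1=1, n2=0, n3=1, n4=0, n5=1, n6=1 [inverted output] → 1 — matches
Only n6 inverted output reproduces the observed 1.

n6 inverted output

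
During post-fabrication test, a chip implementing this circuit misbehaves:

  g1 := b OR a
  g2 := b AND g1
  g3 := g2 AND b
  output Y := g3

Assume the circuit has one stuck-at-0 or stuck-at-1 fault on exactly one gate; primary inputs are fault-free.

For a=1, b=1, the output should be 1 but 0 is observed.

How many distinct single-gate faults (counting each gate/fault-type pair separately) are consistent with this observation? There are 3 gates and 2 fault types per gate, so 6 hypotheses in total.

3

Fault-free: g1=1, g2=1, g3=1 → 1. Observed 0.
  g1 stuck-at-0: output 0 ✓
  g1 stuck-at-1: output 1 ✗
  g2 stuck-at-0: output 0 ✓
  g2 stuck-at-1: output 1 ✗
  g3 stuck-at-0: output 0 ✓
  g3 stuck-at-1: output 1 ✗
Consistent faults: {g1 stuck-at-0, g2 stuck-at-0, g3 stuck-at-0} — 3 in all.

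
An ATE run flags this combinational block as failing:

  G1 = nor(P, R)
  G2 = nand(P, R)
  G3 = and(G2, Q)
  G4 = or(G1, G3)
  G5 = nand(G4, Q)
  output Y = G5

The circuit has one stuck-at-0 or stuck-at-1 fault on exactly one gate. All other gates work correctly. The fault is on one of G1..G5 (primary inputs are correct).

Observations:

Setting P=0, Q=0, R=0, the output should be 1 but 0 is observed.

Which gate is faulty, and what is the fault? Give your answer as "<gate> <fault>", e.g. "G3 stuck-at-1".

G5 stuck-at-0

Fault-free values for test 1 (P=0, Q=0, R=0): G1=1, G2=1, G3=0, G4=1, G5=1, giving Y=1. Observed 0.
Test 1: faults giving observed 0 are {G5 stuck-at-0}.
Only G5 stuck-at-0 is consistent with every test.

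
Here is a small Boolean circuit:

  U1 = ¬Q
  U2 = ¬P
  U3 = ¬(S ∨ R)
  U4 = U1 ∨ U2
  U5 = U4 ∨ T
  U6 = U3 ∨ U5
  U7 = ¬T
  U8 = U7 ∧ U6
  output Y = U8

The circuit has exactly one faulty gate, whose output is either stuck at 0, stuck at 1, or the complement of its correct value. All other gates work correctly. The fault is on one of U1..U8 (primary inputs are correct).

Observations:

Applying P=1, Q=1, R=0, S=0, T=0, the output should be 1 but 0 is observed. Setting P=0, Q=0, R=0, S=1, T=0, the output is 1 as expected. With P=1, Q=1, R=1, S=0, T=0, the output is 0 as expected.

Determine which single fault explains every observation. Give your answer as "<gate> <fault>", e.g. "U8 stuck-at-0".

Fault-free values for test 1 (P=1, Q=1, R=0, S=0, T=0): U1=0, U2=0, U3=1, U4=0, U5=0, U6=1, U7=1, U8=1, giving Y=1. Observed 0.
Test 1: faults giving observed 0 are {U3 stuck-at-0, U3 inverted output, U6 stuck-at-0, U6 inverted output, U7 stuck-at-0, U7 inverted output, U8 stuck-at-0, U8 inverted output}.
Test 2 (P=0, Q=0, R=0, S=1, T=0): fault-free U1=1, U2=1, U3=0, U4=1, U5=1, U6=1, U7=1, U8=1 → 1; observed 1. Eliminates U6 stuck-at-0, U6 inverted output, U7 stuck-at-0, U7 inverted output, U8 stuck-at-0, U8 inverted output.
Test 3 (P=1, Q=1, R=1, S=0, T=0): fault-free U1=0, U2=0, U3=0, U4=0, U5=0, U6=0, U7=1, U8=0 → 0; observed 0. Eliminates U3 inverted output.
Only U3 stuck-at-0 is consistent with every test.

U3 stuck-at-0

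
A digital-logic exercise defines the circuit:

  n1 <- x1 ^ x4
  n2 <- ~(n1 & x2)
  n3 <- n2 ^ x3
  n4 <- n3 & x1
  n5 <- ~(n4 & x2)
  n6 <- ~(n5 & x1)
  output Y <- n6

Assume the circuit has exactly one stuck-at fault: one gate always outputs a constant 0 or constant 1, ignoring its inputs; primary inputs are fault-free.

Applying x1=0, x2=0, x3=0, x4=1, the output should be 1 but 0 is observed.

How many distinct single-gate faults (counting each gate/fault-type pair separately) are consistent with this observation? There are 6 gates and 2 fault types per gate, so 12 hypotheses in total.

Fault-free: n1=1, n2=1, n3=1, n4=0, n5=1, n6=1 → 1. Observed 0.
  n1 stuck-at-0: output 1 ✗
  n1 stuck-at-1: output 1 ✗
  n2 stuck-at-0: output 1 ✗
  n2 stuck-at-1: output 1 ✗
  n3 stuck-at-0: output 1 ✗
  n3 stuck-at-1: output 1 ✗
  n4 stuck-at-0: output 1 ✗
  n4 stuck-at-1: output 1 ✗
  n5 stuck-at-0: output 1 ✗
  n5 stuck-at-1: output 1 ✗
  n6 stuck-at-0: output 0 ✓
  n6 stuck-at-1: output 1 ✗
Consistent faults: {n6 stuck-at-0} — 1 in all.

1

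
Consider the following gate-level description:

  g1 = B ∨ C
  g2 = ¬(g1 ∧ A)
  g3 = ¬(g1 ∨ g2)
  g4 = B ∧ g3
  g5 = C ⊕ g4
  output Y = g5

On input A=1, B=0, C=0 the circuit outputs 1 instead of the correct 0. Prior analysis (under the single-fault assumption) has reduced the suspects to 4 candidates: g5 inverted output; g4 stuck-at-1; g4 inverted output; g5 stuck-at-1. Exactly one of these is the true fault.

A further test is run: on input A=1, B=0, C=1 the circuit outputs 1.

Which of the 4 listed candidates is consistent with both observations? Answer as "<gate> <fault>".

Evaluate each candidate on input A=1, B=0, C=1:
  g5 inverted output: g1=1, g2=0, g3=0, g4=0, g5=0 [inverted output] → 0 — eliminated
  g4 stuck-at-1: g1=1, g2=0, g3=0, g4=1 [stuck-at-1], g5=0 → 0 — eliminated
  g4 inverted output: g1=1, g2=0, g3=0, g4=1 [inverted output], g5=0 → 0 — eliminated
  g5 stuck-at-1: g1=1, g2=0, g3=0, g4=0, g5=1 [stuck-at-1] → 1 — matches
Only g5 stuck-at-1 reproduces the observed 1.

g5 stuck-at-1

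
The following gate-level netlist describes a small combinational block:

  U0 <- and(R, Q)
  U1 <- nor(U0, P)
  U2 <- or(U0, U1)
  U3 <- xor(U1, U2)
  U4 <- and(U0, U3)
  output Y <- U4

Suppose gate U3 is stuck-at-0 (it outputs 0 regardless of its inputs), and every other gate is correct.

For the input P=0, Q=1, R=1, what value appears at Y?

0

Propagate with U3 forced: U0=1, U1=0, U2=1, U3=0 [stuck-at-0], U4=0.
So Y = 0. (Without the fault it would be 1.)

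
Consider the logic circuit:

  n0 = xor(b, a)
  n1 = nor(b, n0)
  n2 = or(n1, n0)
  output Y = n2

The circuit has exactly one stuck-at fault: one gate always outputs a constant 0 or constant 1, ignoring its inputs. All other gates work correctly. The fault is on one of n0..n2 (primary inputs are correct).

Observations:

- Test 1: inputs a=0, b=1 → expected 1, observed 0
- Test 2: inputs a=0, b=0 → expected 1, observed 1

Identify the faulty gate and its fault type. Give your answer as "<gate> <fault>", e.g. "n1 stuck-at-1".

n0 stuck-at-0

Fault-free values for test 1 (a=0, b=1): n0=1, n1=0, n2=1, giving Y=1. Observed 0.
Test 1: faults giving observed 0 are {n0 stuck-at-0, n2 stuck-at-0}.
Test 2 (a=0, b=0): fault-free n0=0, n1=1, n2=1 → 1; observed 1. Eliminates n2 stuck-at-0.
Only n0 stuck-at-0 is consistent with every test.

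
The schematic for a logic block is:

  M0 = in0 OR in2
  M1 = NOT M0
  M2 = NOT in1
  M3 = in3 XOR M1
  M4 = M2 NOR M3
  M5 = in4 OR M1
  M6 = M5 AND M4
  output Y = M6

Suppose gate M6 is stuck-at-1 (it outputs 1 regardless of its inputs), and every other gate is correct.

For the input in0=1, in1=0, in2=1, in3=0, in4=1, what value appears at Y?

1

Propagate with M6 forced: M0=1, M1=0, M2=1, M3=0, M4=0, M5=1, M6=1 [stuck-at-1].
So Y = 1. (Without the fault it would be 0.)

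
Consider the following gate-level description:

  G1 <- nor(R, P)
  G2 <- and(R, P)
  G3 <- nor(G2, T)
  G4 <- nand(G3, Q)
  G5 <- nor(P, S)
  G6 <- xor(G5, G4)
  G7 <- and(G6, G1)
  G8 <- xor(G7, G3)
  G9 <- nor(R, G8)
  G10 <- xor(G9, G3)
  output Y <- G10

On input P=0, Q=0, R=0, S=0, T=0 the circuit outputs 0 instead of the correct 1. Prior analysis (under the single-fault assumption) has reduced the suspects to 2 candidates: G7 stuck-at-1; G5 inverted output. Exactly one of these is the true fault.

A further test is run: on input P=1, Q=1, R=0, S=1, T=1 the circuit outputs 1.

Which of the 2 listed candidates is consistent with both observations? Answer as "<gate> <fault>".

Evaluate each candidate on input P=1, Q=1, R=0, S=1, T=1:
  G7 stuck-at-1: G1=0, G2=0, G3=0, G4=1, G5=0, G6=1, G7=1 [stuck-at-1], G8=1, G9=0, G10=0 → 0 — eliminated
  G5 inverted output: G1=0, G2=0, G3=0, G4=1, G5=1 [inverted output], G6=0, G7=0, G8=0, G9=1, G10=1 → 1 — matches
Only G5 inverted output reproduces the observed 1.

G5 inverted output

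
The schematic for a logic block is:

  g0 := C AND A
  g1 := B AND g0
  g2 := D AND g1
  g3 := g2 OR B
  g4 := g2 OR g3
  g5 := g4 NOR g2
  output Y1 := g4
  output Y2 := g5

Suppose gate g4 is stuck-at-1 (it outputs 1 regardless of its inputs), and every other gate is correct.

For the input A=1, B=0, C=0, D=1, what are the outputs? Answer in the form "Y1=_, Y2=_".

Propagate with g4 forced: g0=0, g1=0, g2=0, g3=0, g4=1 [stuck-at-1], g5=0.
So the outputs are Y1=1, Y2=0. (Without the fault they would be Y1=0, Y2=1.)

Y1=1, Y2=0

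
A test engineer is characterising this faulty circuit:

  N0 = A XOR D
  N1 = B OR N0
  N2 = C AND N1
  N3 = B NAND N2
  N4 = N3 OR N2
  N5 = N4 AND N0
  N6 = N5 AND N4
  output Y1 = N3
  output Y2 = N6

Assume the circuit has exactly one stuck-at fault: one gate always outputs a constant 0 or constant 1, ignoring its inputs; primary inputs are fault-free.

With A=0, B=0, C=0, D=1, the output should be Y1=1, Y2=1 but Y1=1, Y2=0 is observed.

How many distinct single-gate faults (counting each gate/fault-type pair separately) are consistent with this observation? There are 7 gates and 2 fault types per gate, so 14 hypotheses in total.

Fault-free: N0=1, N1=1, N2=0, N3=1, N4=1, N5=1, N6=1 → Y1=1, Y2=1. Observed Y1=1, Y2=0.
  N0 stuck-at-0: output Y1=1, Y2=0 ✓
  N0 stuck-at-1: output Y1=1, Y2=1 ✗
  N1 stuck-at-0: output Y1=1, Y2=1 ✗
  N1 stuck-at-1: output Y1=1, Y2=1 ✗
  N2 stuck-at-0: output Y1=1, Y2=1 ✗
  N2 stuck-at-1: output Y1=1, Y2=1 ✗
  N3 stuck-at-0: output Y1=0, Y2=0 ✗
  N3 stuck-at-1: output Y1=1, Y2=1 ✗
  N4 stuck-at-0: output Y1=1, Y2=0 ✓
  N4 stuck-at-1: output Y1=1, Y2=1 ✗
  N5 stuck-at-0: output Y1=1, Y2=0 ✓
  N5 stuck-at-1: output Y1=1, Y2=1 ✗
  N6 stuck-at-0: output Y1=1, Y2=0 ✓
  N6 stuck-at-1: output Y1=1, Y2=1 ✗
Consistent faults: {N0 stuck-at-0, N4 stuck-at-0, N5 stuck-at-0, N6 stuck-at-0} — 4 in all.

4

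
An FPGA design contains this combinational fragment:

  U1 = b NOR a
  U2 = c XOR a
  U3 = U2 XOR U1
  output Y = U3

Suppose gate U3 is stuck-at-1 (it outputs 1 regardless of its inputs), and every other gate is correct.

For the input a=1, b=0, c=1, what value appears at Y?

1

Propagate with U3 forced: U1=0, U2=0, U3=1 [stuck-at-1].
So Y = 1. (Without the fault it would be 0.)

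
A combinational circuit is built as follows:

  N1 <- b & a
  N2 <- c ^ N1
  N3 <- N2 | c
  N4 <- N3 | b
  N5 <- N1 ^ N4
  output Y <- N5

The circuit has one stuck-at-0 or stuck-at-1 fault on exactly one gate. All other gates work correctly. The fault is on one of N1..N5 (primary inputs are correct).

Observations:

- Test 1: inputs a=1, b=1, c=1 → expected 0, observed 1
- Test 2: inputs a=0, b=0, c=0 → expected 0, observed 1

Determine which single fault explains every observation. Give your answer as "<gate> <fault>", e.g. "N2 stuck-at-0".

Fault-free values for test 1 (a=1, b=1, c=1): N1=1, N2=0, N3=1, N4=1, N5=0, giving Y=0. Observed 1.
Test 1: faults giving observed 1 are {N1 stuck-at-0, N4 stuck-at-0, N5 stuck-at-1}.
Test 2 (a=0, b=0, c=0): fault-free N1=0, N2=0, N3=0, N4=0, N5=0 → 0; observed 1. Eliminates N1 stuck-at-0, N4 stuck-at-0.
Only N5 stuck-at-1 is consistent with every test.

N5 stuck-at-1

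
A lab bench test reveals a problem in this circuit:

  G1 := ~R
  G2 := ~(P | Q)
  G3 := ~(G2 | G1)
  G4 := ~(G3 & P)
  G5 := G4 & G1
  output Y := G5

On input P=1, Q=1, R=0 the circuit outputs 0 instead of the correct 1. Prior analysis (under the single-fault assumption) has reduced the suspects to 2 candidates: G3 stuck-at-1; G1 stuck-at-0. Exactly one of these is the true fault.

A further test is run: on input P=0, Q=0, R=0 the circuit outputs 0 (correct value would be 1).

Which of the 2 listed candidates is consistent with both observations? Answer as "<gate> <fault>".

G1 stuck-at-0

Evaluate each candidate on input P=0, Q=0, R=0:
  G3 stuck-at-1: G1=1, G2=1, G3=1 [stuck-at-1], G4=1, G5=1 → 1 — eliminated
  G1 stuck-at-0: G1=0 [stuck-at-0], G2=1, G3=0, G4=1, G5=0 → 0 — matches
Only G1 stuck-at-0 reproduces the observed 0.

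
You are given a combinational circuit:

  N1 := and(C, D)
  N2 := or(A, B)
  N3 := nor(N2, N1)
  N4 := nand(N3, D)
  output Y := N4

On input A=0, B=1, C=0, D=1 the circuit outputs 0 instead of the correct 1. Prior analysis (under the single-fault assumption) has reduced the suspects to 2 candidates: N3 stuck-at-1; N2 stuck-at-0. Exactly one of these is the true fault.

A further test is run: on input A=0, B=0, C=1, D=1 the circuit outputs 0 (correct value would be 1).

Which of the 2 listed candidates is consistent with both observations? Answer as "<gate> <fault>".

N3 stuck-at-1

Evaluate each candidate on input A=0, B=0, C=1, D=1:
  N3 stuck-at-1: N1=1, N2=0, N3=1 [stuck-at-1], N4=0 → 0 — matches
  N2 stuck-at-0: N1=1, N2=0 [stuck-at-0], N3=0, N4=1 → 1 — eliminated
Only N3 stuck-at-1 reproduces the observed 0.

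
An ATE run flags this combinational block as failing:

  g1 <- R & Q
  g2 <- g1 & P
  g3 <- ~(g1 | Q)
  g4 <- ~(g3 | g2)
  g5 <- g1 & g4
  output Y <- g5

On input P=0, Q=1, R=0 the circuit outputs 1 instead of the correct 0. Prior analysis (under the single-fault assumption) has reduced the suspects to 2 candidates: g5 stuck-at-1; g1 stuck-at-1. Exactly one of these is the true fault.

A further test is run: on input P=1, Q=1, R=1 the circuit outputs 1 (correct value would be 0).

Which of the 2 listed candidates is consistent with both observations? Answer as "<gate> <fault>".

Evaluate each candidate on input P=1, Q=1, R=1:
  g5 stuck-at-1: g1=1, g2=1, g3=0, g4=0, g5=1 [stuck-at-1] → 1 — matches
  g1 stuck-at-1: g1=1 [stuck-at-1], g2=1, g3=0, g4=0, g5=0 → 0 — eliminated
Only g5 stuck-at-1 reproduces the observed 1.

g5 stuck-at-1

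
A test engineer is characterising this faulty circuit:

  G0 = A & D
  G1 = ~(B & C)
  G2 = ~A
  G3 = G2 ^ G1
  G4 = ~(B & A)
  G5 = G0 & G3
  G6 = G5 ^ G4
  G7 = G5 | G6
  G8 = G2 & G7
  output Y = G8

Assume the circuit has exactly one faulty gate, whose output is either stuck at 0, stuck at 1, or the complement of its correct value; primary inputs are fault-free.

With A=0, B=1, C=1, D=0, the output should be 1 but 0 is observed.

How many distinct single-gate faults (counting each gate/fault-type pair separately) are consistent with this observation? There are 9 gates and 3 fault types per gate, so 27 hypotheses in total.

10

Fault-free: G0=0, G1=0, G2=1, G3=1, G4=1, G5=0, G6=1, G7=1, G8=1 → 1. Observed 0.
  G0: none of the 3 fault types match ✗
  G1: none of the 3 fault types match ✗
  G2: stuck-at-0, inverted output ✓; others ✗
  G3: none of the 3 fault types match ✗
  G4: stuck-at-0, inverted output ✓; others ✗
  G5: none of the 3 fault types match ✗
  G6: stuck-at-0, inverted output ✓; others ✗
  G7: stuck-at-0, inverted output ✓; others ✗
  G8: stuck-at-0, inverted output ✓; others ✗
Consistent faults: {G2 stuck-at-0, G2 inverted output, G4 stuck-at-0, G4 inverted output, G6 stuck-at-0, G6 inverted output, G7 stuck-at-0, G7 inverted output, G8 stuck-at-0, G8 inverted output} — 10 in all.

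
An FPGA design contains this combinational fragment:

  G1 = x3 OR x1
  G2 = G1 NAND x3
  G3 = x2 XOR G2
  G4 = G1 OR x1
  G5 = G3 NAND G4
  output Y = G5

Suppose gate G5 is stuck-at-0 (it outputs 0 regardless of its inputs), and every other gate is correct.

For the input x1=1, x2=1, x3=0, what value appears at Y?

Propagate with G5 forced: G1=1, G2=1, G3=0, G4=1, G5=0 [stuck-at-0].
So Y = 0. (Without the fault it would be 1.)

0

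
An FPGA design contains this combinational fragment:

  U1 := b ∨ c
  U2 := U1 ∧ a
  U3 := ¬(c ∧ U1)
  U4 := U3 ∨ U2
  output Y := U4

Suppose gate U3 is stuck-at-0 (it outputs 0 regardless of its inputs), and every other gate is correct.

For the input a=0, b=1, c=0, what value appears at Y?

0

Propagate with U3 forced: U1=1, U2=0, U3=0 [stuck-at-0], U4=0.
So Y = 0. (Without the fault it would be 1.)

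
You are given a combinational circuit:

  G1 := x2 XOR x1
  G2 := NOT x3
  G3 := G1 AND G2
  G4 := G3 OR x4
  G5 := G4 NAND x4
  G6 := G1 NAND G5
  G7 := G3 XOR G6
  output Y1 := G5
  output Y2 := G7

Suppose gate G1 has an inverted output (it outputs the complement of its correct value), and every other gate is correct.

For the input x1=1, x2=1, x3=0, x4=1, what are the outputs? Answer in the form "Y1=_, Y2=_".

Propagate with G1 forced: G1=1 [inverted output], G2=1, G3=1, G4=1, G5=0, G6=1, G7=0.
So the outputs are Y1=0, Y2=0. (Without the fault they would be Y1=0, Y2=1.)

Y1=0, Y2=0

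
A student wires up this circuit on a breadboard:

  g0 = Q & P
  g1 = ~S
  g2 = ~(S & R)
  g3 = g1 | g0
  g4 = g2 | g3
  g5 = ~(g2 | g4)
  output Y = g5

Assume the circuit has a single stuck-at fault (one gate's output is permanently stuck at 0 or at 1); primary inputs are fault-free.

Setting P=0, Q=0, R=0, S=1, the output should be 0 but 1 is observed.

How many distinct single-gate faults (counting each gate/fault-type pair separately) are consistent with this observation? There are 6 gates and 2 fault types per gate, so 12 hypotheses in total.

2

Fault-free: g0=0, g1=0, g2=1, g3=0, g4=1, g5=0 → 0. Observed 1.
  g0 stuck-at-0: output 0 ✗
  g0 stuck-at-1: output 0 ✗
  g1 stuck-at-0: output 0 ✗
  g1 stuck-at-1: output 0 ✗
  g2 stuck-at-0: output 1 ✓
  g2 stuck-at-1: output 0 ✗
  g3 stuck-at-0: output 0 ✗
  g3 stuck-at-1: output 0 ✗
  g4 stuck-at-0: output 0 ✗
  g4 stuck-at-1: output 0 ✗
  g5 stuck-at-0: output 0 ✗
  g5 stuck-at-1: output 1 ✓
Consistent faults: {g2 stuck-at-0, g5 stuck-at-1} — 2 in all.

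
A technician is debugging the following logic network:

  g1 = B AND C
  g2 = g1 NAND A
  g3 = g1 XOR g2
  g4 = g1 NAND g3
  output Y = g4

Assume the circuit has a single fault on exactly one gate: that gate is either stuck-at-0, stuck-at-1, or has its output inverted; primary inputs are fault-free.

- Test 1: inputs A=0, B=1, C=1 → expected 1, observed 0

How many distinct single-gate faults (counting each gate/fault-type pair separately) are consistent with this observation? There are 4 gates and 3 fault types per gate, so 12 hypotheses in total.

6

Fault-free: g1=1, g2=1, g3=0, g4=1 → 1. Observed 0.
  g1 stuck-at-0: output 1 ✗
  g1 stuck-at-1: output 1 ✗
  g1 inverted output: output 1 ✗
  g2 stuck-at-0: output 0 ✓
  g2 stuck-at-1: output 1 ✗
  g2 inverted output: output 0 ✓
  g3 stuck-at-0: output 1 ✗
  g3 stuck-at-1: output 0 ✓
  g3 inverted output: output 0 ✓
  g4 stuck-at-0: output 0 ✓
  g4 stuck-at-1: output 1 ✗
  g4 inverted output: output 0 ✓
Consistent faults: {g2 stuck-at-0, g2 inverted output, g3 stuck-at-1, g3 inverted output, g4 stuck-at-0, g4 inverted output} — 6 in all.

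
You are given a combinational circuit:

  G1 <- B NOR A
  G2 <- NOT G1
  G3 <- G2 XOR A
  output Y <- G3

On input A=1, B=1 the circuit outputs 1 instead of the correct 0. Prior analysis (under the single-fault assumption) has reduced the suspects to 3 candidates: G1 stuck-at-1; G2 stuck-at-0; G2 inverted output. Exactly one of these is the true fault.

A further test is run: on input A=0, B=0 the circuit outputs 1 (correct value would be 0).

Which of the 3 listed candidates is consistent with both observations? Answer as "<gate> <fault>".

G2 inverted output

Evaluate each candidate on input A=0, B=0:
  G1 stuck-at-1: G1=1 [stuck-at-1], G2=0, G3=0 → 0 — eliminated
  G2 stuck-at-0: G1=1, G2=0 [stuck-at-0], G3=0 → 0 — eliminated
  G2 inverted output: G1=1, G2=1 [inverted output], G3=1 → 1 — matches
Only G2 inverted output reproduces the observed 1.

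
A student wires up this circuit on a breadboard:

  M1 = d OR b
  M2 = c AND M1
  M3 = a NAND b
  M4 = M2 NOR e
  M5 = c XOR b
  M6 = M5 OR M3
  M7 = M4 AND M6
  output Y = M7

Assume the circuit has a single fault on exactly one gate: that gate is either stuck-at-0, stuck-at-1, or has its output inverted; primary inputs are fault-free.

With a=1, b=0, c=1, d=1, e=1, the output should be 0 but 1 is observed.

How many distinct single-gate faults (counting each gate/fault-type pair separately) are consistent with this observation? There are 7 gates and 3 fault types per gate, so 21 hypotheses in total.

4

Fault-free: M1=1, M2=1, M3=1, M4=0, M5=1, M6=1, M7=0 → 0. Observed 1.
  M1: none of the 3 fault types match ✗
  M2: none of the 3 fault types match ✗
  M3: none of the 3 fault types match ✗
  M4: stuck-at-1, inverted output ✓; others ✗
  M5: none of the 3 fault types match ✗
  M6: none of the 3 fault types match ✗
  M7: stuck-at-1, inverted output ✓; others ✗
Consistent faults: {M4 stuck-at-1, M4 inverted output, M7 stuck-at-1, M7 inverted output} — 4 in all.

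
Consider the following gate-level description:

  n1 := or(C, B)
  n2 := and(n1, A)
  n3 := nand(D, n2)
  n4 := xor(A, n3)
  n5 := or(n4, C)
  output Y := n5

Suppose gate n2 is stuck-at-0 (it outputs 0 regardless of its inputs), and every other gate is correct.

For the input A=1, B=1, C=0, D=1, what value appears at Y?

0

Propagate with n2 forced: n1=1, n2=0 [stuck-at-0], n3=1, n4=0, n5=0.
So Y = 0. (Without the fault it would be 1.)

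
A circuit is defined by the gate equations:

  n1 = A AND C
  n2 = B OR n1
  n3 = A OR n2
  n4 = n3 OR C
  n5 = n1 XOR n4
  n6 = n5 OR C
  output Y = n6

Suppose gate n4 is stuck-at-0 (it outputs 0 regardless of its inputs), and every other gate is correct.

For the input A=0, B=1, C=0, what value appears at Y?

Propagate with n4 forced: n1=0, n2=1, n3=1, n4=0 [stuck-at-0], n5=0, n6=0.
So Y = 0. (Without the fault it would be 1.)

0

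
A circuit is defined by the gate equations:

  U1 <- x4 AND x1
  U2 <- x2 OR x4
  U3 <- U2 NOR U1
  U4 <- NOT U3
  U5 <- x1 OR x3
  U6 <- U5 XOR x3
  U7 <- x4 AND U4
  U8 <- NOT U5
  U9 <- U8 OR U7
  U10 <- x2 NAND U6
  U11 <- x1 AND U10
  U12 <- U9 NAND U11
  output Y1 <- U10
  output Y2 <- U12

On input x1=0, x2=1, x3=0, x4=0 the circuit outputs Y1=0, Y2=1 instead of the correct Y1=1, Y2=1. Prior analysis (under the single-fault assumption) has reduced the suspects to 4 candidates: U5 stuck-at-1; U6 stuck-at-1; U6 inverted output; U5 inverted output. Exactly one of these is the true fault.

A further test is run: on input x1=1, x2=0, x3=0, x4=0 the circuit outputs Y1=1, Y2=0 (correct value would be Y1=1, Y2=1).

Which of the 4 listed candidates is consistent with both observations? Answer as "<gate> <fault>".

U5 inverted output

Evaluate each candidate on input x1=1, x2=0, x3=0, x4=0:
  U5 stuck-at-1: U1=0, U2=0, U3=1, U4=0, U5=1 [stuck-at-1], U6=1, U7=0, U8=0, U9=0, U10=1, U11=1, U12=1 → Y1=1, Y2=1 — eliminated
  U6 stuck-at-1: U1=0, U2=0, U3=1, U4=0, U5=1, U6=1 [stuck-at-1], U7=0, U8=0, U9=0, U10=1, U11=1, U12=1 → Y1=1, Y2=1 — eliminated
  U6 inverted output: U1=0, U2=0, U3=1, U4=0, U5=1, U6=0 [inverted output], U7=0, U8=0, U9=0, U10=1, U11=1, U12=1 → Y1=1, Y2=1 — eliminated
  U5 inverted output: U1=0, U2=0, U3=1, U4=0, U5=0 [inverted output], U6=0, U7=0, U8=1, U9=1, U10=1, U11=1, U12=0 → Y1=1, Y2=0 — matches
Only U5 inverted output reproduces the observed Y1=1, Y2=0.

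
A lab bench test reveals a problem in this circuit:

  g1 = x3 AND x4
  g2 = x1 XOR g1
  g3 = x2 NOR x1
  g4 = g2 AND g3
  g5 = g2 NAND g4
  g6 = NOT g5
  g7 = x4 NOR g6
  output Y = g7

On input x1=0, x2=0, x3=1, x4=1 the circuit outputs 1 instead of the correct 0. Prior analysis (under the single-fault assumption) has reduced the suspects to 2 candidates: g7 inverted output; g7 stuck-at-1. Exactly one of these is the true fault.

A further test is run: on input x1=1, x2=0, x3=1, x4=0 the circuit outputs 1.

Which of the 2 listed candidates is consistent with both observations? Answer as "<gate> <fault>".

g7 stuck-at-1

Evaluate each candidate on input x1=1, x2=0, x3=1, x4=0:
  g7 inverted output: g1=0, g2=1, g3=0, g4=0, g5=1, g6=0, g7=0 [inverted output] → 0 — eliminated
  g7 stuck-at-1: g1=0, g2=1, g3=0, g4=0, g5=1, g6=0, g7=1 [stuck-at-1] → 1 — matches
Only g7 stuck-at-1 reproduces the observed 1.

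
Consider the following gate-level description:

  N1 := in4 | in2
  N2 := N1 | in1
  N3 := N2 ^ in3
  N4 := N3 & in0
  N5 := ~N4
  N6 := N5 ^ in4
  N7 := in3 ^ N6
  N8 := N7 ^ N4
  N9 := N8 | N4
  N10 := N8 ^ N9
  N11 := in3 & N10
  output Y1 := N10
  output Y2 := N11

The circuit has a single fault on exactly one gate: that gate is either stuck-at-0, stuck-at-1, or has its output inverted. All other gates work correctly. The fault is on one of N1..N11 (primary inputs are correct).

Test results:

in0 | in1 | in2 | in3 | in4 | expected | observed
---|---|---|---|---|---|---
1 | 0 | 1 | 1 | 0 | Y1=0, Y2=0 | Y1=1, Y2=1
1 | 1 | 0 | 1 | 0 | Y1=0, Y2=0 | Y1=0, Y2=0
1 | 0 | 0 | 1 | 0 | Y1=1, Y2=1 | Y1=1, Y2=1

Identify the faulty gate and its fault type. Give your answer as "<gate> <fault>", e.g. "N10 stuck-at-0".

N1 stuck-at-0

Fault-free values for test 1 (in0=1, in1=0, in2=1, in3=1, in4=0): N1=1, N2=1, N3=0, N4=0, N5=1, N6=1, N7=0, N8=0, N9=0, N10=0, N11=0, giving Y1=0, Y2=0. Observed Y1=1, Y2=1.
Test 1: faults giving observed Y1=1, Y2=1 are {N1 stuck-at-0, N1 inverted output, N2 stuck-at-0, N2 inverted output, N3 stuck-at-1, N3 inverted output, N4 stuck-at-1, N4 inverted output, N9 stuck-at-1, N9 inverted output, N10 stuck-at-1, N10 inverted output}.
Test 2 (in0=1, in1=1, in2=0, in3=1, in4=0): fault-free N1=0, N2=1, N3=0, N4=0, N5=1, N6=1, N7=0, N8=0, N9=0, N10=0, N11=0 → Y1=0, Y2=0; observed Y1=0, Y2=0. Eliminates N2 stuck-at-0, N2 inverted output, N3 stuck-at-1, N3 inverted output, N4 stuck-at-1, N4 inverted output, N9 stuck-at-1, N9 inverted output, N10 stuck-at-1, N10 inverted output.
Test 3 (in0=1, in1=0, in2=0, in3=1, in4=0): fault-free N1=0, N2=0, N3=1, N4=1, N5=0, N6=0, N7=1, N8=0, N9=1, N10=1, N11=1 → Y1=1, Y2=1; observed Y1=1, Y2=1. Eliminates N1 inverted output.
Only N1 stuck-at-0 is consistent with every test.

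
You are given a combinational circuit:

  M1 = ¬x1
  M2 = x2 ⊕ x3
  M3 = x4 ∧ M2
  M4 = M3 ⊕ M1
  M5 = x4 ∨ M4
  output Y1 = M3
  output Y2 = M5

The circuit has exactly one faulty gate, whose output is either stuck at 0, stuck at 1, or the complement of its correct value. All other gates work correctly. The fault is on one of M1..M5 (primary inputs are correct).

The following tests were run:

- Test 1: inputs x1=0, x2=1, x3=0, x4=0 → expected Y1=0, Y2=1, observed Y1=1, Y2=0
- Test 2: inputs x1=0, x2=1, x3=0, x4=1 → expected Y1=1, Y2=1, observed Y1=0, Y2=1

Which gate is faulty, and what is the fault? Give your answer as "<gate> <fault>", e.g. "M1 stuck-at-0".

Fault-free values for test 1 (x1=0, x2=1, x3=0, x4=0): M1=1, M2=1, M3=0, M4=1, M5=1, giving Y1=0, Y2=1. Observed Y1=1, Y2=0.
Test 1: faults giving observed Y1=1, Y2=0 are {M3 stuck-at-1, M3 inverted output}.
Test 2 (x1=0, x2=1, x3=0, x4=1): fault-free M1=1, M2=1, M3=1, M4=0, M5=1 → Y1=1, Y2=1; observed Y1=0, Y2=1. Eliminates M3 stuck-at-1.
Only M3 inverted output is consistent with every test.

M3 inverted output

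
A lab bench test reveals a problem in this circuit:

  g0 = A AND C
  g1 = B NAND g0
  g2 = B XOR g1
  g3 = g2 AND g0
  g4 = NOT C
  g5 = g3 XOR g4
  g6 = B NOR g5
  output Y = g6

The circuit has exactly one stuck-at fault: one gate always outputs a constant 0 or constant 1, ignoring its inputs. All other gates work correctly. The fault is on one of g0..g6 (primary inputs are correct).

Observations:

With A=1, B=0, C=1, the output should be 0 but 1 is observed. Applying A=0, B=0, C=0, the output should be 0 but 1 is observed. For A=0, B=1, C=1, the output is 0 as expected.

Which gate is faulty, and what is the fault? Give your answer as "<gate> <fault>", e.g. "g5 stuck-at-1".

Fault-free values for test 1 (A=1, B=0, C=1): g0=1, g1=1, g2=1, g3=1, g4=0, g5=1, g6=0, giving Y=0. Observed 1.
Test 1: faults giving observed 1 are {g0 stuck-at-0, g1 stuck-at-0, g2 stuck-at-0, g3 stuck-at-0, g4 stuck-at-1, g5 stuck-at-0, g6 stuck-at-1}.
Test 2 (A=0, B=0, C=0): fault-free g0=0, g1=1, g2=1, g3=0, g4=1, g5=1, g6=0 → 0; observed 1. Eliminates g0 stuck-at-0, g1 stuck-at-0, g2 stuck-at-0, g3 stuck-at-0, g4 stuck-at-1.
Test 3 (A=0, B=1, C=1): fault-free g0=0, g1=1, g2=0, g3=0, g4=0, g5=0, g6=0 → 0; observed 0. Eliminates g6 stuck-at-1.
Only g5 stuck-at-0 is consistent with every test.

g5 stuck-at-0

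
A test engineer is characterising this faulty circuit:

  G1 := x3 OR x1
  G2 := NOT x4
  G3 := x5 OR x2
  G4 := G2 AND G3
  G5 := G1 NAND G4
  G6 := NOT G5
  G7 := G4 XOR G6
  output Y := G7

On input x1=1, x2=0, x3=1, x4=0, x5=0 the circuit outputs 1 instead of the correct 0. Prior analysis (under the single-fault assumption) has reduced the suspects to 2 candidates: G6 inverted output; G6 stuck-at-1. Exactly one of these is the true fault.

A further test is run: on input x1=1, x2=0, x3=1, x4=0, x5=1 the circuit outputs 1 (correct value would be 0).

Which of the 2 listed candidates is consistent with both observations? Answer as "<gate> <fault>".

Evaluate each candidate on input x1=1, x2=0, x3=1, x4=0, x5=1:
  G6 inverted output: G1=1, G2=1, G3=1, G4=1, G5=0, G6=0 [inverted output], G7=1 → 1 — matches
  G6 stuck-at-1: G1=1, G2=1, G3=1, G4=1, G5=0, G6=1 [stuck-at-1], G7=0 → 0 — eliminated
Only G6 inverted output reproduces the observed 1.

G6 inverted output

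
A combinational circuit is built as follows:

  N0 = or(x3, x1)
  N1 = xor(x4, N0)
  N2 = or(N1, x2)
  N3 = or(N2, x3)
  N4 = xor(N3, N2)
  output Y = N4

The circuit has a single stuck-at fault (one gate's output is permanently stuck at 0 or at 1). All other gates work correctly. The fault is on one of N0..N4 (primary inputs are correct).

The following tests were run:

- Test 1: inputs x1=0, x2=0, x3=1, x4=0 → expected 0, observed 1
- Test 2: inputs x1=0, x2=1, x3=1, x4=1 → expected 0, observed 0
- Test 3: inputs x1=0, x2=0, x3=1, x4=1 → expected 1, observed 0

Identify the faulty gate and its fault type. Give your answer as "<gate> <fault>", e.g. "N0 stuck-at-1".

Fault-free values for test 1 (x1=0, x2=0, x3=1, x4=0): N0=1, N1=1, N2=1, N3=1, N4=0, giving Y=0. Observed 1.
Test 1: faults giving observed 1 are {N0 stuck-at-0, N1 stuck-at-0, N2 stuck-at-0, N3 stuck-at-0, N4 stuck-at-1}.
Test 2 (x1=0, x2=1, x3=1, x4=1): fault-free N0=1, N1=0, N2=1, N3=1, N4=0 → 0; observed 0. Eliminates N2 stuck-at-0, N3 stuck-at-0, N4 stuck-at-1.
Test 3 (x1=0, x2=0, x3=1, x4=1): fault-free N0=1, N1=0, N2=0, N3=1, N4=1 → 1; observed 0. Eliminates N1 stuck-at-0.
Only N0 stuck-at-0 is consistent with every test.

N0 stuck-at-0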